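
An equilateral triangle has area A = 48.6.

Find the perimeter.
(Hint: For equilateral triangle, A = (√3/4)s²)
A = (√3/4)s²  →  s² = 4A/√3 = 4·48.6/√3 = 112.237
s = 10.5942
Perimeter = 3s = 31.78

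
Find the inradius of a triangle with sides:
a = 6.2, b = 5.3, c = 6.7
s = (a+b+c)/2 = (6.2+5.3+6.7)/2 = 9.1
Area = √(s(s-a)(s-b)(s-c)) = √(9.1·2.9·3.8·2.4) = 15.5138
r = Area/s = 15.5138/9.1 = 1.705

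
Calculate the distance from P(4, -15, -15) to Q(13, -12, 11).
d = √[(9)² + (3)² + (26)²] = √766 = 27.68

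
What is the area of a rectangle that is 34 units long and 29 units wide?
Area = length * width
Area = 34 * 29
Area = 986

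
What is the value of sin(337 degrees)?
sin(337 degrees) = -0.3907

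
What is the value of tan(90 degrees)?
tan(90 degrees) = undefined
Decimal approximation: undefined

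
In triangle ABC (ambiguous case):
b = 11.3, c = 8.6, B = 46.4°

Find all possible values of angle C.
sin(C)/c = sin(B)/b  →  sin(C) = c·sin(B)/b = 8.6·sin(46.4°)/11.3 = 0.551140
C₁ = arcsin(0.551140) = 33.45°,  C₂ = 180° - C₁ = 146.55°
Check C₂: A = 180° - 46.4° - 146.55° = -12.95° ≤ 0, rejected
C = 33.45° (one solution)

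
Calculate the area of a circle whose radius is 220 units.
Area = pi * r²
Area = pi * 220²
Area = pi * 48400
Area = 152053.08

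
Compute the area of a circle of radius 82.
Area = pi * r²
Area = pi * 82²
Area = pi * 6724
Area = 21124.07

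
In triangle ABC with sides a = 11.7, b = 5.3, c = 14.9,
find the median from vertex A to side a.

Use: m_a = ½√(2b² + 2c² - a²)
m_a = ½√(2·5.3² + 2·14.9² - 11.7²)
m_a = ½√(56.18 + 444.02 - 136.89) = ½√363.31 = 9.53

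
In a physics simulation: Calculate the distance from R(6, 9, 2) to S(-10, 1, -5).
d = √[(-16)² + (-8)² + (-7)²] = √369 = 19.21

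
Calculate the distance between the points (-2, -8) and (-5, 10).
Using the distance formula: d = sqrt((x₂-x₁)² + (y₂-y₁)²)
dx = (-5) - (-2) = -3
dy = 10 - (-8) = 18
d = sqrt((-3)² + 18²) = sqrt(9 + 324) = sqrt(333) = 18.25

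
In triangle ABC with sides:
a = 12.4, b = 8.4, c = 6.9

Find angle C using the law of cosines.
cos(C) = (a² + b² - c²)/(2ab)
cos(C) = (12.4² + 8.4² - 6.9²)/(2·12.4·8.4) = 176.71/208.32 = 0.848262
C = arccos(0.848262) = 31.98°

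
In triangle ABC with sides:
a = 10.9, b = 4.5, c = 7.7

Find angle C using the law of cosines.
cos(C) = (a² + b² - c²)/(2ab)
cos(C) = (10.9² + 4.5² - 7.7²)/(2·10.9·4.5) = 79.77/98.1 = 0.813150
C = arccos(0.813150) = 35.6°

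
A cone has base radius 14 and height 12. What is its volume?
Volume = (1/3) * pi * r² * h
Volume = (1/3) * pi * 14² * 12
Volume = (1/3) * pi * 196 * 12
Volume = (1/3) * pi * 2352
Volume = 2463.01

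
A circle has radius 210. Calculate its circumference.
Circumference = 2 * pi * r
Circumference = 2 * pi * 210
Circumference = 1319.47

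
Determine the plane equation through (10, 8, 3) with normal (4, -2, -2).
d = n·P = (4)(10) + (-2)(8) + (-2)(3) = 18
Plane: 4x - 2y - 2z = 18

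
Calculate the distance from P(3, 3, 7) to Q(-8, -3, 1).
d = √[(-11)² + (-6)² + (-6)²] = √193 = 13.89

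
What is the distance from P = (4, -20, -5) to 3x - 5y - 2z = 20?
d = |3(4) + (-5)(-20) + (-2)(-5) - (20)| / √(3² + (-5)² + (-2)²) = 102/√38 = 16.55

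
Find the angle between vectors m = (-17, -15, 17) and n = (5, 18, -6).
m·n = -457, |m|² = 803, |n|² = 385
cos θ = -457/√309155 ≈ -0.8219
θ ≈ 145.3°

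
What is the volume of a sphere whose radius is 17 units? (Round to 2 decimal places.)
Volume = (4/3) * pi * r³
Volume = (4/3) * pi * 17³
Volume = (4/3) * pi * 4913
Volume = 20579.53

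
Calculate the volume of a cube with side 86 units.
Volume = s³
Volume = 86³
Volume = 636056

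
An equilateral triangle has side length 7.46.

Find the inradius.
For an equilateral triangle, r = s/(2√3) where s is the side.
r = 7.46/(2√3) = 7.46/3.464102 = 2.154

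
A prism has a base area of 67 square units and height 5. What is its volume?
Volume = base area * height
Volume = 67 * 5
Volume = 335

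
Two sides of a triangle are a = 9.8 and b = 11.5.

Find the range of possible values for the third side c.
By the triangle inequality: |a - b| < c < a + b
|9.8 - 11.5| < c < 9.8 + 11.5
1.7 < c < 21.3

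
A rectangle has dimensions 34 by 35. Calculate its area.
Area = length * width
Area = 34 * 35
Area = 1190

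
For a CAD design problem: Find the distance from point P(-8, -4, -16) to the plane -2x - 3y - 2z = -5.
d = |(-2)(-8) + (-3)(-4) + (-2)(-16) - (-5)| / √((-2)² + (-3)² + (-2)²) = 65/√17 = 15.76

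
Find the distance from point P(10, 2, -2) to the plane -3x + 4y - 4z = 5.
d = |(-3)(10) + 4(2) + (-4)(-2) - (5)| / √((-3)² + 4² + (-4)²) = 19/√41 = 2.967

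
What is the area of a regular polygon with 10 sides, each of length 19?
For a regular 10-gon with side length s = 19:
Apothem a = s / (2*tan(pi/10)) = 19 / (2*tan(pi/10)) ≈ 29.238
Perimeter P = 10 * 19 = 190
Area = (1/2) * P * a = (1/2) * 190 * 29.238 = 2777.61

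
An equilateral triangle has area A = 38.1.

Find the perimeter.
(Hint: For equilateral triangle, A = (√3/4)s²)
A = (√3/4)s²  →  s² = 4A/√3 = 4·38.1/√3 = 87.9882
s = 9.3802
Perimeter = 3s = 28.14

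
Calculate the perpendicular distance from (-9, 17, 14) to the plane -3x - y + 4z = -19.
d = |(-3)(-9) + (-1)(17) + 4(14) - (-19)| / √((-3)² + (-1)² + 4²) = 85/√26 = 16.67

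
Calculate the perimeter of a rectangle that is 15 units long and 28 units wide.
Perimeter = 2 * (length + width)
Perimeter = 2 * (15 + 28)
Perimeter = 2 * 43
Perimeter = 86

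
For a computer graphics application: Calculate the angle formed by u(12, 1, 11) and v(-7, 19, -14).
u·v = -219, |u|² = 266, |v|² = 606
cos θ = -219/√161196 ≈ -0.5455
θ ≈ 123.1°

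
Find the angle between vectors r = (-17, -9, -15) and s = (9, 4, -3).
r·s = -144, |r|² = 595, |s|² = 106
cos θ = -144/√63070 ≈ -0.5734
θ ≈ 125.0°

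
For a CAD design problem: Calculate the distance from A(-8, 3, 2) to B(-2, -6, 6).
d = √[(6)² + (-9)² + (4)²] = √133 = 11.53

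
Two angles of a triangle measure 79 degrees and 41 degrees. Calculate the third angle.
Sum of angles in a triangle = 180 degrees
Third angle = 180 - 79 - 41
Third angle = 60 degrees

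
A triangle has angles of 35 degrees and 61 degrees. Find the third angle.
Sum of angles in a triangle = 180 degrees
Third angle = 180 - 35 - 61
Third angle = 84 degrees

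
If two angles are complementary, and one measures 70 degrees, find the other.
Complementary angles sum to 90 degrees.
Other angle = 90 - 70
Other angle = 20 degrees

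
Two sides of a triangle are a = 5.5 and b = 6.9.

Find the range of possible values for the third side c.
By the triangle inequality: |a - b| < c < a + b
|5.5 - 6.9| < c < 5.5 + 6.9
1.4 < c < 12.4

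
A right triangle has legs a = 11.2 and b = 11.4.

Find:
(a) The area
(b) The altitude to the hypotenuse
(a) Area = ½ab = ½·11.2·11.4 = 63.84
(b) Hypotenuse c = √(11.2² + 11.4²) = √255.4 = 15.9812
    Area = ½·c·h_c  →  h_c = 2·Area/c = 2·63.84/15.9812 = 7.989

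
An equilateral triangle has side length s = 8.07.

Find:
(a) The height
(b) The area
(a) Height h = s·√3/2 = 8.07·√3/2 = 6.989
(b) Area = (√3/4)·s² = (√3/4)·8.07² = (√3/4)·65.1249 = 28.2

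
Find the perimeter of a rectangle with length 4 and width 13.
Perimeter = 2 * (length + width)
Perimeter = 2 * (4 + 13)
Perimeter = 2 * 17
Perimeter = 34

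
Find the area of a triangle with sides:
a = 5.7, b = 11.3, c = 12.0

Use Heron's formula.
s = (a+b+c)/2 = (5.7+11.3+12.0)/2 = 14.5
A = √(s(s-a)(s-b)(s-c)) = √(14.5·8.8·3.2·2.5)
A = √1020.8 = 31.95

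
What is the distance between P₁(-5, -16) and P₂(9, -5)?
Using the distance formula: d = sqrt((x₂-x₁)² + (y₂-y₁)²)
dx = 9 - (-5) = 14
dy = (-5) - (-16) = 11
d = sqrt(14² + 11²) = sqrt(196 + 121) = sqrt(317) = 17.80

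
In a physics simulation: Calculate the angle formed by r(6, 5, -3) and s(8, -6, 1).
r·s = 15, |r|² = 70, |s|² = 101
cos θ = 15/√7070 ≈ 0.1784
θ ≈ 79.72°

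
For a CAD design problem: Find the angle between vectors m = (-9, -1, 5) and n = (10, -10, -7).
m·n = -115, |m|² = 107, |n|² = 249
cos θ = -115/√26643 ≈ -0.7045
θ ≈ 134.8°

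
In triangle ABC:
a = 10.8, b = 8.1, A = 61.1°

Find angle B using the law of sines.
sin(B)/b = sin(A)/a
sin(B) = b·sin(A)/a = 8.1·sin(61.1°)/10.8 = 0.656598
B = arcsin(0.656598) = 41.04°  (b ≤ a, so B ≤ A and the acute solution is unique)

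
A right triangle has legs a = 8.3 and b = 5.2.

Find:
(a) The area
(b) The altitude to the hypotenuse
(a) Area = ½ab = ½·8.3·5.2 = 21.58
(b) Hypotenuse c = √(8.3² + 5.2²) = √95.93 = 9.79439
    Area = ½·c·h_c  →  h_c = 2·Area/c = 2·21.58/9.79439 = 4.407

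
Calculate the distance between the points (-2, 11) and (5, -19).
Using the distance formula: d = sqrt((x₂-x₁)² + (y₂-y₁)²)
dx = 5 - (-2) = 7
dy = (-19) - 11 = -30
d = sqrt(7² + (-30)²) = sqrt(49 + 900) = sqrt(949) = 30.81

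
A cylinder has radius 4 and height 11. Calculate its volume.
Volume = pi * r² * h
Volume = pi * 4² * 11
Volume = pi * 16 * 11
Volume = pi * 176
Volume = 552.92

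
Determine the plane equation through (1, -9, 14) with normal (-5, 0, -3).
d = n·P = (-5)(1) + (0)(-9) + (-3)(14) = -47
Plane: -5x - 3z = -47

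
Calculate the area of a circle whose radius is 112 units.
Area = pi * r²
Area = pi * 112²
Area = pi * 12544
Area = 39408.14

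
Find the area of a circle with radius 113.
Area = pi * r²
Area = pi * 113²
Area = pi * 12769
Area = 40115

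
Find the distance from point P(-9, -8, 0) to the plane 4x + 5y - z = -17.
d = |4(-9) + 5(-8) + (-1)(0) - (-17)| / √(4² + 5² + (-1)²) = 59/√42 = 9.104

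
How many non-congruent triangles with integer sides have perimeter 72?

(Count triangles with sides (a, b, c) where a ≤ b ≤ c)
With a ≤ b ≤ c and a + b + c = 72, the triangle inequality a + b > c gives c < 72/2, so c ≤ 35.
Iterate a from 1 to ⌊p/3⌋ = 24; for each a, b ranges from a to ⌊(p−a)/2⌋ with c = p − a − b, keeping only c ≥ b.
Triples: (2, 35, 35), (3, 34, 35), (4, 33, 35), …
Count = 108 triangles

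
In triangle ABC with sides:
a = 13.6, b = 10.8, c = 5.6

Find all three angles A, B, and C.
By the law of cosines:
cos(A) = (b² + c² - a²)/(2bc) = -0.305556  →  A = 107.8°
cos(B) = (a² + c² - b²)/(2ac) = 0.654412  →  B = 49.12°
cos(C) = (a² + b² - c²)/(2ab) = 0.919935  →  C = 23.08°
Check: A + B + C = 180.0° ✓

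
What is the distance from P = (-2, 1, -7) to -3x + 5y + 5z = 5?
d = |(-3)(-2) + 5(1) + 5(-7) - (5)| / √((-3)² + 5² + 5²) = 29/√59 = 3.775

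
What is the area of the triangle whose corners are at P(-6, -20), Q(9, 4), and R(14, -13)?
Using the coordinate formula: Area = (1/2)|x₁(y₂-y₃) + x₂(y₃-y₁) + x₃(y₁-y₂)|
Area = (1/2)|(-6)(4-(-13)) + 9((-13)-(-20)) + 14((-20)-4)|
Area = (1/2)|(-6)*17 + 9*7 + 14*(-24)|
Area = (1/2)|(-102) + 63 + (-336)|
Area = (1/2)*375 = 187.50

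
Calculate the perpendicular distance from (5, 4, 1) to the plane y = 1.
d = |0(5) + 1(4) + 0(1) - (1)| / √(0² + 1² + 0²) = 3/√1 = 3.0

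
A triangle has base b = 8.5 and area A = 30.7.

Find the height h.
A = ½bh  →  h = 2A/b
h = 2·30.7/8.5 = 7.224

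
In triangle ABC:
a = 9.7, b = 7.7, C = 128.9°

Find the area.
Using A = ½ab·sin(C):
A = ½·9.7·7.7·sin(128.9°) = ½·74.69·0.778243 = 29.06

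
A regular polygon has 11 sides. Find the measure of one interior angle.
Interior angle of a regular n-gon = (n-2)*180/n
Interior angle = (11-2)*180/11
Interior angle = 9*180/11
Interior angle = 1620/11
Interior angle = 147.27 degrees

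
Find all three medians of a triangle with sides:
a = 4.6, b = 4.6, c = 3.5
Using m_x = ½√(2y² + 2z² - x²):
m_a = ½√(2·4.6² + 2·3.5² - 4.6²) = ½√45.66 = 3.379
m_b = ½√(2·4.6² + 2·3.5² - 4.6²) = ½√45.66 = 3.379
m_c = ½√(2·4.6² + 2·4.6² - 3.5²) = ½√72.39 = 4.254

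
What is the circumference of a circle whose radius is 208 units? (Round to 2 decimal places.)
Circumference = 2 * pi * r
Circumference = 2 * pi * 208
Circumference = 1306.90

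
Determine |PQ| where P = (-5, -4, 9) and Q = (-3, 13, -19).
d = √[(2)² + (17)² + (-28)²] = √1077 = 32.82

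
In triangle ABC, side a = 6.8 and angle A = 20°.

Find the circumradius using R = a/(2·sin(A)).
R = a/(2·sin(A)) = 6.8/(2·sin(20°))
R = 6.8/(2·0.342020) = 6.8/0.684040 = 9.941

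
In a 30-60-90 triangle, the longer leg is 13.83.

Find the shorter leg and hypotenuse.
In a 30-60-90 triangle, sides are in ratio 1 : √3 : 2.
Long leg = short leg·√3  →  short leg = 13.83/√3 = 7.985
Hypotenuse = 2·(short leg) = 2·13.83/√3 = 15.97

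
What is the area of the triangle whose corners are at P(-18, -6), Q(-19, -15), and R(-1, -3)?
Using the coordinate formula: Area = (1/2)|x₁(y₂-y₃) + x₂(y₃-y₁) + x₃(y₁-y₂)|
Area = (1/2)|(-18)((-15)-(-3)) + (-19)((-3)-(-6)) + (-1)((-6)-(-15))|
Area = (1/2)|(-18)*(-12) + (-19)*3 + (-1)*9|
Area = (1/2)|216 + (-57) + (-9)|
Area = (1/2)*150 = 75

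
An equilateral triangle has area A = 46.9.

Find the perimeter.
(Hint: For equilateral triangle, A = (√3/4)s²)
A = (√3/4)s²  →  s² = 4A/√3 = 4·46.9/√3 = 108.311
s = 10.4073
Perimeter = 3s = 31.22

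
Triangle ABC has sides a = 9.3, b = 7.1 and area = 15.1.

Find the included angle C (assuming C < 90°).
Area = ½ab·sin(C)  →  sin(C) = 2·Area/(ab)
sin(C) = 2·15.1/(9.3·7.1) = 0.457368
C = arcsin(0.457368) = 27.22°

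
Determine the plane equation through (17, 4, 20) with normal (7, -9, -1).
d = n·P = (7)(17) + (-9)(4) + (-1)(20) = 63
Plane: 7x - 9y - z = 63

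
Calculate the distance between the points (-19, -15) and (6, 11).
Using the distance formula: d = sqrt((x₂-x₁)² + (y₂-y₁)²)
dx = 6 - (-19) = 25
dy = 11 - (-15) = 26
d = sqrt(25² + 26²) = sqrt(625 + 676) = sqrt(1301) = 36.07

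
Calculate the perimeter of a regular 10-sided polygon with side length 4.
Perimeter = number of sides * side length
Perimeter = 10 * 4
Perimeter = 40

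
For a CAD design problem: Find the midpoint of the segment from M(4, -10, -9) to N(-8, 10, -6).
Midpoint = ((4-8)/2, (-10+10)/2, (-9-6)/2) = (-2, 0, -7.5)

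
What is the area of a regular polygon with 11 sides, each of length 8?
For a regular 11-gon with side length s = 8:
Apothem a = s / (2*tan(pi/11)) = 8 / (2*tan(pi/11)) ≈ 13.6227
Perimeter P = 11 * 8 = 88
Area = (1/2) * P * a = (1/2) * 88 * 13.6227 = 599.40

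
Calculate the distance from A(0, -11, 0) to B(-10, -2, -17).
d = √[(-10)² + (9)² + (-17)²] = √470 = 21.68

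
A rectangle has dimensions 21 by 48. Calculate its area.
Area = length * width
Area = 21 * 48
Area = 1008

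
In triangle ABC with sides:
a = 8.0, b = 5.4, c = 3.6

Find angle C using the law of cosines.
cos(C) = (a² + b² - c²)/(2ab)
cos(C) = (8.0² + 5.4² - 3.6²)/(2·8.0·5.4) = 80.2/86.4 = 0.928241
C = arccos(0.928241) = 21.84°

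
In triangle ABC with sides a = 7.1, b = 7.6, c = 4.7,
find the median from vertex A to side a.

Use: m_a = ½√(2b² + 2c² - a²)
m_a = ½√(2·7.6² + 2·4.7² - 7.1²)
m_a = ½√(115.52 + 44.18 - 50.41) = ½√109.29 = 5.227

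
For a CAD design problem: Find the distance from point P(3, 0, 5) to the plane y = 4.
d = |0(3) + 1(0) + 0(5) - (4)| / √(0² + 1² + 0²) = 4/√1 = 4.0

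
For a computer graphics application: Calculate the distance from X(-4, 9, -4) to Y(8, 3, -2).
d = √[(12)² + (-6)² + (2)²] = √184 = 13.56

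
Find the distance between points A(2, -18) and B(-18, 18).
Using the distance formula: d = sqrt((x₂-x₁)² + (y₂-y₁)²)
dx = (-18) - 2 = -20
dy = 18 - (-18) = 36
d = sqrt((-20)² + 36²) = sqrt(400 + 1296) = sqrt(1696) = 41.18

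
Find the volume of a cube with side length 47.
Volume = s³
Volume = 47³
Volume = 103823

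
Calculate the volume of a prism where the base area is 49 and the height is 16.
Volume = base area * height
Volume = 49 * 16
Volume = 784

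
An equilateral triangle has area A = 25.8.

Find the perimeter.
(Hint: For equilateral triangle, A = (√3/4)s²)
A = (√3/4)s²  →  s² = 4A/√3 = 4·25.8/√3 = 59.5825
s = 7.71897
Perimeter = 3s = 23.16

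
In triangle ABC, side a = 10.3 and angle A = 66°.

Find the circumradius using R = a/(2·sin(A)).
R = a/(2·sin(A)) = 10.3/(2·sin(66°))
R = 10.3/(2·0.913545) = 10.3/1.827091 = 5.637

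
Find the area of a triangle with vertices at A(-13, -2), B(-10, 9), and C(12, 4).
Using the coordinate formula: Area = (1/2)|x₁(y₂-y₃) + x₂(y₃-y₁) + x₃(y₁-y₂)|
Area = (1/2)|(-13)(9-4) + (-10)(4-(-2)) + 12((-2)-9)|
Area = (1/2)|(-13)*5 + (-10)*6 + 12*(-11)|
Area = (1/2)|(-65) + (-60) + (-132)|
Area = (1/2)*257 = 128.50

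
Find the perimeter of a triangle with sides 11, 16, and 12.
Perimeter = sum of all sides
Perimeter = 11 + 16 + 12
Perimeter = 39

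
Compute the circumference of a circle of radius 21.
Circumference = 2 * pi * r
Circumference = 2 * pi * 21
Circumference = 131.95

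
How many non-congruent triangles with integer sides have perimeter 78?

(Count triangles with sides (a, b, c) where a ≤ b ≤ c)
With a ≤ b ≤ c and a + b + c = 78, the triangle inequality a + b > c gives c < 78/2, so c ≤ 38.
Iterate a from 1 to ⌊p/3⌋ = 26; for each a, b ranges from a to ⌊(p−a)/2⌋ with c = p − a − b, keeping only c ≥ b.
Triples: (2, 38, 38), (3, 37, 38), (4, 36, 38), …
Count = 127 triangles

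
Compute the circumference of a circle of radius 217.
Circumference = 2 * pi * r
Circumference = 2 * pi * 217
Circumference = 1363.45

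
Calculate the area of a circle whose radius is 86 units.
Area = pi * r²
Area = pi * 86²
Area = pi * 7396
Area = 23235.22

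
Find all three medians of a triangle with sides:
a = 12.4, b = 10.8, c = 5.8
Using m_x = ½√(2y² + 2z² - x²):
m_a = ½√(2·10.8² + 2·5.8² - 12.4²) = ½√146.8 = 6.058
m_b = ½√(2·12.4² + 2·5.8² - 10.8²) = ½√258.16 = 8.034
m_c = ½√(2·12.4² + 2·10.8² - 5.8²) = ½√507.16 = 11.26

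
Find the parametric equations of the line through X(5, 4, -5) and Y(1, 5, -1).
Direction vector d = Y - X = (-4, 1, 4)
x = 5 - 4t, y = 4 + t, z = -5 + 4t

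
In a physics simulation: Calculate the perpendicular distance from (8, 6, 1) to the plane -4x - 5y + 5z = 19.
d = |(-4)(8) + (-5)(6) + 5(1) - (19)| / √((-4)² + (-5)² + 5²) = 76/√66 = 9.355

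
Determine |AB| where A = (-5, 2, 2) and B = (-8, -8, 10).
d = √[(-3)² + (-10)² + (8)²] = √173 = 13.15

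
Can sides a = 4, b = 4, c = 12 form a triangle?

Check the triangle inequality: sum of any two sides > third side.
No: 4 + 4 = 8 is not > 12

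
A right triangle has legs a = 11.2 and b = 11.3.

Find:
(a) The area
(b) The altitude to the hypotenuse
(a) Area = ½ab = ½·11.2·11.3 = 63.28
(b) Hypotenuse c = √(11.2² + 11.3²) = √253.13 = 15.9101
    Area = ½·c·h_c  →  h_c = 2·Area/c = 2·63.28/15.9101 = 7.955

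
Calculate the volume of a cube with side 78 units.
Volume = s³
Volume = 78³
Volume = 474552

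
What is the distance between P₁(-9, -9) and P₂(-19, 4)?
Using the distance formula: d = sqrt((x₂-x₁)² + (y₂-y₁)²)
dx = (-19) - (-9) = -10
dy = 4 - (-9) = 13
d = sqrt((-10)² + 13²) = sqrt(100 + 169) = sqrt(269) = 16.40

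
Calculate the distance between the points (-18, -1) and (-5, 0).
Using the distance formula: d = sqrt((x₂-x₁)² + (y₂-y₁)²)
dx = (-5) - (-18) = 13
dy = 0 - (-1) = 1
d = sqrt(13² + 1²) = sqrt(169 + 1) = sqrt(170) = 13.04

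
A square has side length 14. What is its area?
Area = s²
Area = 14²
Area = 196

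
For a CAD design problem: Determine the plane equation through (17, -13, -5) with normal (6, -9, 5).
d = n·P = (6)(17) + (-9)(-13) + (5)(-5) = 194
Plane: 6x - 9y + 5z = 194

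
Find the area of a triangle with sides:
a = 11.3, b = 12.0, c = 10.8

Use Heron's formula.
s = (a+b+c)/2 = (11.3+12.0+10.8)/2 = 17.05
A = √(s(s-a)(s-b)(s-c)) = √(17.05·5.75·5.05·6.25)
A = √3094.31 = 55.63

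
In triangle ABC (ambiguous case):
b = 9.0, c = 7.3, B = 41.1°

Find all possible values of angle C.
sin(C)/c = sin(B)/b  →  sin(C) = c·sin(B)/b = 7.3·sin(41.1°)/9.0 = 0.533204
C₁ = arcsin(0.533204) = 32.22°,  C₂ = 180° - C₁ = 147.78°
Check C₂: A = 180° - 41.1° - 147.78° = -8.88° ≤ 0, rejected
C = 32.22° (one solution)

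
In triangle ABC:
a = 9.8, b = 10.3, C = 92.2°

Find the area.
Using A = ½ab·sin(C):
A = ½·9.8·10.3·sin(92.2°) = ½·100.94·0.999263 = 50.43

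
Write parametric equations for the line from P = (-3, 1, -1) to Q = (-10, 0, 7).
Direction vector d = Q - P = (-7, -1, 8)
x = -3 - 7t, y = 1 - t, z = -1 + 8t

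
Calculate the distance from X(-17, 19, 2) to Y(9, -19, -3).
d = √[(26)² + (-38)² + (-5)²] = √2145 = 46.31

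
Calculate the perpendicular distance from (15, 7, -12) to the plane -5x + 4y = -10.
d = |(-5)(15) + 4(7) + 0(-12) - (-10)| / √((-5)² + 4² + 0²) = 37/√41 = 5.778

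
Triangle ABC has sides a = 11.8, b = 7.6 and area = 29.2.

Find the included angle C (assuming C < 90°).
Area = ½ab·sin(C)  →  sin(C) = 2·Area/(ab)
sin(C) = 2·29.2/(11.8·7.6) = 0.651204
C = arcsin(0.651204) = 40.63°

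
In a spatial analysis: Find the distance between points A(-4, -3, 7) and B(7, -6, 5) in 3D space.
d = √[(11)² + (-3)² + (-2)²] = √134 = 11.58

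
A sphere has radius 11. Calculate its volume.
Volume = (4/3) * pi * r³
Volume = (4/3) * pi * 11³
Volume = (4/3) * pi * 1331
Volume = 5575.28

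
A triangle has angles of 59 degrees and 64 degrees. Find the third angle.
Sum of angles in a triangle = 180 degrees
Third angle = 180 - 59 - 64
Third angle = 57 degrees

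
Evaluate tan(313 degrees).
tan(313 degrees) = -1.0724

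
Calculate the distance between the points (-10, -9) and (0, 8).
Using the distance formula: d = sqrt((x₂-x₁)² + (y₂-y₁)²)
dx = 0 - (-10) = 10
dy = 8 - (-9) = 17
d = sqrt(10² + 17²) = sqrt(100 + 289) = sqrt(389) = 19.72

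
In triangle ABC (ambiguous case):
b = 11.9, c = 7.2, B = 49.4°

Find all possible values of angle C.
sin(C)/c = sin(B)/b  →  sin(C) = c·sin(B)/b = 7.2·sin(49.4°)/11.9 = 0.459391
C₁ = arcsin(0.459391) = 27.35°,  C₂ = 180° - C₁ = 152.65°
Check C₂: A = 180° - 49.4° - 152.65° = -22.05° ≤ 0, rejected
C = 27.35° (one solution)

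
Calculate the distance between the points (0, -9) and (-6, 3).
Using the distance formula: d = sqrt((x₂-x₁)² + (y₂-y₁)²)
dx = (-6) - 0 = -6
dy = 3 - (-9) = 12
d = sqrt((-6)² + 12²) = sqrt(36 + 144) = sqrt(180) = 13.42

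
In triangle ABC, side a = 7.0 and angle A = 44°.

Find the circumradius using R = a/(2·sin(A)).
R = a/(2·sin(A)) = 7.0/(2·sin(44°))
R = 7.0/(2·0.694658) = 7.0/1.389317 = 5.038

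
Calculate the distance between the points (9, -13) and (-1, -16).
Using the distance formula: d = sqrt((x₂-x₁)² + (y₂-y₁)²)
dx = (-1) - 9 = -10
dy = (-16) - (-13) = -3
d = sqrt((-10)² + (-3)²) = sqrt(100 + 9) = sqrt(109) = 10.44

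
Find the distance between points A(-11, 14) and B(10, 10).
Using the distance formula: d = sqrt((x₂-x₁)² + (y₂-y₁)²)
dx = 10 - (-11) = 21
dy = 10 - 14 = -4
d = sqrt(21² + (-4)²) = sqrt(441 + 16) = sqrt(457) = 21.38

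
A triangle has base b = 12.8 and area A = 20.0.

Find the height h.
A = ½bh  →  h = 2A/b
h = 2·20.0/12.8 = 3.125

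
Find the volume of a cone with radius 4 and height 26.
Volume = (1/3) * pi * r² * h
Volume = (1/3) * pi * 4² * 26
Volume = (1/3) * pi * 16 * 26
Volume = (1/3) * pi * 416
Volume = 435.63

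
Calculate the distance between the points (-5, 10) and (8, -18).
Using the distance formula: d = sqrt((x₂-x₁)² + (y₂-y₁)²)
dx = 8 - (-5) = 13
dy = (-18) - 10 = -28
d = sqrt(13² + (-28)²) = sqrt(169 + 784) = sqrt(953) = 30.87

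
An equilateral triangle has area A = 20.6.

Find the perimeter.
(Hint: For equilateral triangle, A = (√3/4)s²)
A = (√3/4)s²  →  s² = 4A/√3 = 4·20.6/√3 = 47.5737
s = 6.89737
Perimeter = 3s = 20.69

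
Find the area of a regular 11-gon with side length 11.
For a regular 11-gon with side length s = 11:
Apothem a = s / (2*tan(pi/11)) = 11 / (2*tan(pi/11)) ≈ 18.7313
Perimeter P = 11 * 11 = 121
Area = (1/2) * P * a = (1/2) * 121 * 18.7313 = 1133.24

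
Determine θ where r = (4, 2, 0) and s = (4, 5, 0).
r·s = 26, |r|² = 20, |s|² = 41
cos θ = 26/√820 ≈ 0.908
θ ≈ 24.78°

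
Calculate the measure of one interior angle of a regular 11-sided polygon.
Interior angle of a regular n-gon = (n-2)*180/n
Interior angle = (11-2)*180/11
Interior angle = 9*180/11
Interior angle = 1620/11
Interior angle = 147.27 degrees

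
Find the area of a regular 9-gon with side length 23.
For a regular 9-gon with side length s = 23:
Apothem a = s / (2*tan(pi/9)) = 23 / (2*tan(pi/9)) ≈ 31.59599
Perimeter P = 9 * 23 = 207
Area = (1/2) * P * a = (1/2) * 207 * 31.59599 = 3270.18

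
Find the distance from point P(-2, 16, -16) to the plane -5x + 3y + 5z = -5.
d = |(-5)(-2) + 3(16) + 5(-16) - (-5)| / √((-5)² + 3² + 5²) = 17/√59 = 2.213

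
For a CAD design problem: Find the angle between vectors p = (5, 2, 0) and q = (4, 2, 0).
p·q = 24, |p|² = 29, |q|² = 20
cos θ = 24/√580 ≈ 0.9965
θ ≈ 4.764°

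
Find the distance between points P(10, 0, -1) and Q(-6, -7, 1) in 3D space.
d = √[(-16)² + (-7)² + (2)²] = √309 = 17.58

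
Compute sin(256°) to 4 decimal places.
sin(256 degrees) = -0.9703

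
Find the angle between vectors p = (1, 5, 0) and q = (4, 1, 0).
p·q = 9, |p|² = 26, |q|² = 17
cos θ = 9/√442 ≈ 0.4281
θ ≈ 64.65°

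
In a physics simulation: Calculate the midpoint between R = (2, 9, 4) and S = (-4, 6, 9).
Midpoint = ((2-4)/2, (9+6)/2, (4+9)/2) = (-1, 7.5, 6.5)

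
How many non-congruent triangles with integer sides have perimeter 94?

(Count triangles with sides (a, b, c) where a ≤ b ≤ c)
With a ≤ b ≤ c and a + b + c = 94, the triangle inequality a + b > c gives c < 94/2, so c ≤ 46.
Iterate a from 1 to ⌊p/3⌋ = 31; for each a, b ranges from a to ⌊(p−a)/2⌋ with c = p − a − b, keeping only c ≥ b.
Triples: (2, 46, 46), (3, 45, 46), (4, 44, 46), …
Count = 184 triangles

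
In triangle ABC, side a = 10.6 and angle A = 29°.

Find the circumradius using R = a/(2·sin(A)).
R = a/(2·sin(A)) = 10.6/(2·sin(29°))
R = 10.6/(2·0.484810) = 10.6/0.969619 = 10.93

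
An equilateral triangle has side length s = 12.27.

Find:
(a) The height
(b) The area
(a) Height h = s·√3/2 = 12.27·√3/2 = 10.63
(b) Area = (√3/4)·s² = (√3/4)·12.27² = (√3/4)·150.553 = 65.19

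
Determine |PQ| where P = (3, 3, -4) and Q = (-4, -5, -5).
d = √[(-7)² + (-8)² + (-1)²] = √114 = 10.68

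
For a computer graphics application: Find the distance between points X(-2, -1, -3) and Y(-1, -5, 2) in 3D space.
d = √[(1)² + (-4)² + (5)²] = √42 = 6.481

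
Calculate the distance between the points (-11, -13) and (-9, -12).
Using the distance formula: d = sqrt((x₂-x₁)² + (y₂-y₁)²)
dx = (-9) - (-11) = 2
dy = (-12) - (-13) = 1
d = sqrt(2² + 1²) = sqrt(4 + 1) = sqrt(5) = 2.24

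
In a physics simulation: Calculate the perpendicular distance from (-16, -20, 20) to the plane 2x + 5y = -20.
d = |2(-16) + 5(-20) + 0(20) - (-20)| / √(2² + 5² + 0²) = 112/√29 = 20.8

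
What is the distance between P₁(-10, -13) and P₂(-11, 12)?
Using the distance formula: d = sqrt((x₂-x₁)² + (y₂-y₁)²)
dx = (-11) - (-10) = -1
dy = 12 - (-13) = 25
d = sqrt((-1)² + 25²) = sqrt(1 + 625) = sqrt(626) = 25.02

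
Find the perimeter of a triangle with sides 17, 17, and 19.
Perimeter = sum of all sides
Perimeter = 17 + 17 + 19
Perimeter = 53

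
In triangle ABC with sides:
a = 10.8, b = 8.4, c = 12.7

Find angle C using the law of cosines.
cos(C) = (a² + b² - c²)/(2ab)
cos(C) = (10.8² + 8.4² - 12.7²)/(2·10.8·8.4) = 25.91/181.44 = 0.142802
C = arccos(0.142802) = 81.79°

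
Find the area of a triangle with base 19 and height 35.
Area = (1/2) * base * height
Area = (1/2) * 19 * 35
Area = 332.50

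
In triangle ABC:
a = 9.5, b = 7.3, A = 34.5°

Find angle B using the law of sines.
sin(B)/b = sin(A)/a
sin(B) = b·sin(A)/a = 7.3·sin(34.5°)/9.5 = 0.435238
B = arcsin(0.435238) = 25.8°  (b ≤ a, so B ≤ A and the acute solution is unique)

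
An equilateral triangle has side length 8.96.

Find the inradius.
For an equilateral triangle, r = s/(2√3) where s is the side.
r = 8.96/(2√3) = 8.96/3.464102 = 2.587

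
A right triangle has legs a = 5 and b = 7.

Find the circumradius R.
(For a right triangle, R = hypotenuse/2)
Hypotenuse c = √(5² + 7²) = √74 = 8.60233
R = c/2 = 4.301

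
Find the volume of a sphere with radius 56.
Volume = (4/3) * pi * r³
Volume = (4/3) * pi * 56³
Volume = (4/3) * pi * 175616
Volume = 735618.58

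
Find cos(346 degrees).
cos(346 degrees) = 0.9703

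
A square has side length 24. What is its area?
Area = s²
Area = 24²
Area = 576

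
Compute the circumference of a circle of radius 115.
Circumference = 2 * pi * r
Circumference = 2 * pi * 115
Circumference = 722.57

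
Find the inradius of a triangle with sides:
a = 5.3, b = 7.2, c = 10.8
s = (a+b+c)/2 = (5.3+7.2+10.8)/2 = 11.65
Area = √(s(s-a)(s-b)(s-c)) = √(11.65·6.35·4.45·0.85) = 16.7278
r = Area/s = 16.7278/11.65 = 1.436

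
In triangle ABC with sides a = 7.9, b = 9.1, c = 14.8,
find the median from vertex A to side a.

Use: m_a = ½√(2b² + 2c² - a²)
m_a = ½√(2·9.1² + 2·14.8² - 7.9²)
m_a = ½√(165.62 + 438.08 - 62.41) = ½√541.29 = 11.63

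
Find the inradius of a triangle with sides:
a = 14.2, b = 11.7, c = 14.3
s = (a+b+c)/2 = (14.2+11.7+14.3)/2 = 20.1
Area = √(s(s-a)(s-b)(s-c)) = √(20.1·5.9·8.4·5.8) = 76.0112
r = Area/s = 76.0112/20.1 = 3.782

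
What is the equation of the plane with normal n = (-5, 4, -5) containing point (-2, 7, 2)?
d = n·P = (-5)(-2) + (4)(7) + (-5)(2) = 28
Plane: -5x + 4y - 5z = 28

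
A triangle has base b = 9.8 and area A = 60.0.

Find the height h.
A = ½bh  →  h = 2A/b
h = 2·60.0/9.8 = 12.24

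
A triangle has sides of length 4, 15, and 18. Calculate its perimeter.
Perimeter = sum of all sides
Perimeter = 4 + 15 + 18
Perimeter = 37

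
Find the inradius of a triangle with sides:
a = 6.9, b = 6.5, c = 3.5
s = (a+b+c)/2 = (6.9+6.5+3.5)/2 = 8.45
Area = √(s(s-a)(s-b)(s-c)) = √(8.45·1.55·1.95·4.95) = 11.2438
r = Area/s = 11.2438/8.45 = 1.331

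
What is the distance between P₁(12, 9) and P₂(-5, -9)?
Using the distance formula: d = sqrt((x₂-x₁)² + (y₂-y₁)²)
dx = (-5) - 12 = -17
dy = (-9) - 9 = -18
d = sqrt((-17)² + (-18)²) = sqrt(289 + 324) = sqrt(613) = 24.76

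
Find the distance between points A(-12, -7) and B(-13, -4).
Using the distance formula: d = sqrt((x₂-x₁)² + (y₂-y₁)²)
dx = (-13) - (-12) = -1
dy = (-4) - (-7) = 3
d = sqrt((-1)² + 3²) = sqrt(1 + 9) = sqrt(10) = 3.16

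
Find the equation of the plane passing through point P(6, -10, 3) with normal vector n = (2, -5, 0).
d = n·P = (2)(6) + (-5)(-10) + (0)(3) = 62
Plane: 2x - 5y = 62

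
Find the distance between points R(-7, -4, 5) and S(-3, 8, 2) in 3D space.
d = √[(4)² + (12)² + (-3)²] = √169 = 13.0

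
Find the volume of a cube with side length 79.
Volume = s³
Volume = 79³
Volume = 493039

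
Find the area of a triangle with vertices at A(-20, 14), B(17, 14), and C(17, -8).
Using the coordinate formula: Area = (1/2)|x₁(y₂-y₃) + x₂(y₃-y₁) + x₃(y₁-y₂)|
Area = (1/2)|(-20)(14-(-8)) + 17((-8)-14) + 17(14-14)|
Area = (1/2)|(-20)*22 + 17*(-22) + 17*0|
Area = (1/2)|(-440) + (-374) + 0|
Area = (1/2)*814 = 407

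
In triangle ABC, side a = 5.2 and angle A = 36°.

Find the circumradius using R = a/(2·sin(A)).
R = a/(2·sin(A)) = 5.2/(2·sin(36°))
R = 5.2/(2·0.587785) = 5.2/1.175571 = 4.423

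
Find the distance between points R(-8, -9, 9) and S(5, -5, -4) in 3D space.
d = √[(13)² + (4)² + (-13)²] = √354 = 18.81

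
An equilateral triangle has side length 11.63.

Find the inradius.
For an equilateral triangle, r = s/(2√3) where s is the side.
r = 11.63/(2√3) = 11.63/3.464102 = 3.357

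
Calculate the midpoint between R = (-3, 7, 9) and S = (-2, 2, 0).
Midpoint = ((-3-2)/2, (7+2)/2, (9+0)/2) = (-2.5, 4.5, 4.5)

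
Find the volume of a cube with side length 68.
Volume = s³
Volume = 68³
Volume = 314432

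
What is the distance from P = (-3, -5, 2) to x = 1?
d = |1(-3) + 0(-5) + 0(2) - (1)| / √(1² + 0² + 0²) = 4/√1 = 4.0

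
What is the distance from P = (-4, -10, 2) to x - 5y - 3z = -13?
d = |1(-4) + (-5)(-10) + (-3)(2) - (-13)| / √(1² + (-5)² + (-3)²) = 53/√35 = 8.959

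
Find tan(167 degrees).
tan(167 degrees) = -0.2309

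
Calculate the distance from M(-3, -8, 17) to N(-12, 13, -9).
d = √[(-9)² + (21)² + (-26)²] = √1198 = 34.61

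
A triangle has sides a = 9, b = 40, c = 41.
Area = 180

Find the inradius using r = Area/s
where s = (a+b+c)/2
s = (9+40+41)/2 = 45
r = Area/s = 180/45 = 4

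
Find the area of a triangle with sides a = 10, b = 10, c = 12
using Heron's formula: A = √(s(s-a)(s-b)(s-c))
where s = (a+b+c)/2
s = (10+10+12)/2 = 16
A = √(16·6·6·4) = √2304 = 48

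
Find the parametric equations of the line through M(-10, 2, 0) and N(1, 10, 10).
Direction vector d = N - M = (11, 8, 10)
x = -10 + 11t, y = 2 + 8t, z = 0 + 10t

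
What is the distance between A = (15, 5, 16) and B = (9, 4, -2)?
d = √[(-6)² + (-1)² + (-18)²] = √361 = 19.0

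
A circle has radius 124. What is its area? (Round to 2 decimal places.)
Area = pi * r²
Area = pi * 124²
Area = pi * 15376
Area = 48305.13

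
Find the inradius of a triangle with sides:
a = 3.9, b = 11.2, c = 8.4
s = (a+b+c)/2 = (3.9+11.2+8.4)/2 = 11.75
Area = √(s(s-a)(s-b)(s-c)) = √(11.75·7.85·0.55·3.35) = 13.0364
r = Area/s = 13.0364/11.75 = 1.109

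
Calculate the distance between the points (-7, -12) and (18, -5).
Using the distance formula: d = sqrt((x₂-x₁)² + (y₂-y₁)²)
dx = 18 - (-7) = 25
dy = (-5) - (-12) = 7
d = sqrt(25² + 7²) = sqrt(625 + 49) = sqrt(674) = 25.96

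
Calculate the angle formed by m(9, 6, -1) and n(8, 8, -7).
m·n = 127, |m|² = 118, |n|² = 177
cos θ = 127/√20886 ≈ 0.8788
θ ≈ 28.51°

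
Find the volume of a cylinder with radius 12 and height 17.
Volume = pi * r² * h
Volume = pi * 12² * 17
Volume = pi * 144 * 17
Volume = pi * 2448
Volume = 7690.62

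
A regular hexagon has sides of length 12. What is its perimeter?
Perimeter = number of sides * side length
Perimeter = 6 * 12
Perimeter = 72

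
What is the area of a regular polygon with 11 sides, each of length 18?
For a regular 11-gon with side length s = 18:
Apothem a = s / (2*tan(pi/11)) = 18 / (2*tan(pi/11)) ≈ 30.6512
Perimeter P = 11 * 18 = 198
Area = (1/2) * P * a = (1/2) * 198 * 30.6512 = 3034.47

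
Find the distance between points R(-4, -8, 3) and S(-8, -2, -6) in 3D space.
d = √[(-4)² + (6)² + (-9)²] = √133 = 11.53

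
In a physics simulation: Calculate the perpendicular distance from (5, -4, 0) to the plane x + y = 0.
d = |1(5) + 1(-4) + 0(0) - (0)| / √(1² + 1² + 0²) = 1/√2 = 0.7071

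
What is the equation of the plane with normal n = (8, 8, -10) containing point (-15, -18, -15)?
d = n·P = (8)(-15) + (8)(-18) + (-10)(-15) = -114
Plane: 8x + 8y - 10z = -114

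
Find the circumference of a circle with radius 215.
Circumference = 2 * pi * r
Circumference = 2 * pi * 215
Circumference = 1350.88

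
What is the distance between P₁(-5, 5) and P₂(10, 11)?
Using the distance formula: d = sqrt((x₂-x₁)² + (y₂-y₁)²)
dx = 10 - (-5) = 15
dy = 11 - 5 = 6
d = sqrt(15² + 6²) = sqrt(225 + 36) = sqrt(261) = 16.16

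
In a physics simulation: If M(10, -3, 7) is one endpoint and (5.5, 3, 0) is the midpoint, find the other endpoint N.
N = (2×5.5 - 10, 2×3 - (-3), 2×0 - 7) = (1, 9, -7)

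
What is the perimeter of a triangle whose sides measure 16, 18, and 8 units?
Perimeter = sum of all sides
Perimeter = 16 + 18 + 8
Perimeter = 42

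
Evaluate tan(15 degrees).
tan(15 degrees) = 0.2679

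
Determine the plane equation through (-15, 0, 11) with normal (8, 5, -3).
d = n·P = (8)(-15) + (5)(0) + (-3)(11) = -153
Plane: 8x + 5y - 3z = -153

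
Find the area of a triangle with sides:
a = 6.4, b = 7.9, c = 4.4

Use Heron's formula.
s = (a+b+c)/2 = (6.4+7.9+4.4)/2 = 9.35
A = √(s(s-a)(s-b)(s-c)) = √(9.35·2.95·1.45·4.95)
A = √197.973 = 14.07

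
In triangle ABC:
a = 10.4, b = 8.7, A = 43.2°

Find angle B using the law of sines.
sin(B)/b = sin(A)/a
sin(B) = b·sin(A)/a = 8.7·sin(43.2°)/10.4 = 0.572650
B = arcsin(0.572650) = 34.94°  (b ≤ a, so B ≤ A and the acute solution is unique)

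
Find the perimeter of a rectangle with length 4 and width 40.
Perimeter = 2 * (length + width)
Perimeter = 2 * (4 + 40)
Perimeter = 2 * 44
Perimeter = 88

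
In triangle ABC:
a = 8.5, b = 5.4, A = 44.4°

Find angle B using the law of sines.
sin(B)/b = sin(A)/a
sin(B) = b·sin(A)/a = 5.4·sin(44.4°)/8.5 = 0.444492
B = arcsin(0.444492) = 26.39°  (b ≤ a, so B ≤ A and the acute solution is unique)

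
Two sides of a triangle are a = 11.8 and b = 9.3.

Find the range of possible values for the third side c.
By the triangle inequality: |a - b| < c < a + b
|11.8 - 9.3| < c < 11.8 + 9.3
2.5 < c < 21.1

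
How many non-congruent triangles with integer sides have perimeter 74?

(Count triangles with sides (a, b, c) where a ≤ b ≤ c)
With a ≤ b ≤ c and a + b + c = 74, the triangle inequality a + b > c gives c < 74/2, so c ≤ 36.
Iterate a from 1 to ⌊p/3⌋ = 24; for each a, b ranges from a to ⌊(p−a)/2⌋ with c = p − a − b, keeping only c ≥ b.
Triples: (2, 36, 36), (3, 35, 36), (4, 34, 36), …
Count = 114 triangles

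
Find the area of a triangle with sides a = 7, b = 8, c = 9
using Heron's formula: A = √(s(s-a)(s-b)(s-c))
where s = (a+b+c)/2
s = (7+8+9)/2 = 12
A = √(12·5·4·3) = √720 = 26.83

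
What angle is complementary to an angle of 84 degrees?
Complementary angles sum to 90 degrees.
Other angle = 90 - 84
Other angle = 6 degrees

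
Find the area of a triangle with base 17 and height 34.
Area = (1/2) * base * height
Area = (1/2) * 17 * 34
Area = 289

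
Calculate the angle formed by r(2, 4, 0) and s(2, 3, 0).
r·s = 16, |r|² = 20, |s|² = 13
cos θ = 16/√260 ≈ 0.9923
θ ≈ 7.125°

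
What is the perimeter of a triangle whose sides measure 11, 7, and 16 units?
Perimeter = sum of all sides
Perimeter = 11 + 7 + 16
Perimeter = 34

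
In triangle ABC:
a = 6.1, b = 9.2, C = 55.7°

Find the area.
Using A = ½ab·sin(C):
A = ½·6.1·9.2·sin(55.7°) = ½·56.12·0.826098 = 23.18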